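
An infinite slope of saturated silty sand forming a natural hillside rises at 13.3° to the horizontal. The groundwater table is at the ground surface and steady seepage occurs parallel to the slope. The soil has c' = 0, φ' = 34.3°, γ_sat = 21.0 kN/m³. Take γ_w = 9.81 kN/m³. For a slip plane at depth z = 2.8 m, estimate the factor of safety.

FS = 1.54

With seepage parallel to the slope and the water table at the surface, the effective normal stress on the slip plane uses the buoyant unit weight γ' = γ_sat − γ_w while the driving shear stress uses γ_sat:
FS = [c' + γ' z cos²β tanφ'] / [γ_sat z sinβ cosβ]
(For c' = 0 this reduces to FS = (γ'/γ_sat)·tanφ'/tanβ.)
γ' = 21.0 − 9.81 = 11.19 kN/m³
Numerator = 0.0 + 11.19·2.8·cos²13.3°·tan34.3° = 0.0 + 11.19·2.8·0.9471·0.6822 = 20.242 kPa
Denominator = 21.0·2.8·sin13.3°·cos13.3° = 21.0·2.8·0.2300·0.9732 = 13.164 kPa
FS = 20.242 / 13.164 = 1.538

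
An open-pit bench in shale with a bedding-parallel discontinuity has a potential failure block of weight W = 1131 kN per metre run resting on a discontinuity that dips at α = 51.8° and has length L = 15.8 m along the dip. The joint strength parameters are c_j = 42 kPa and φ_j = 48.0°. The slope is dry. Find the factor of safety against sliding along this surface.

FS = 1.62

Resolving the block weight along and normal to the plane and applying the Mohr–Coulomb strength on the joint:
N' = W cosα = 1131·cos51.8° = 699.4 kN/m
Driving force T = W sinα = 1131·sin51.8° = 888.8 kN/m
Resisting force R = c_j·L + N'·tanφ_j = 42·15.8 + 699.4·tan48.0° = 663.6 + 776.8 = 1440.4 kN/m
FS = R / T = 1440.4 / 888.8 = 1.621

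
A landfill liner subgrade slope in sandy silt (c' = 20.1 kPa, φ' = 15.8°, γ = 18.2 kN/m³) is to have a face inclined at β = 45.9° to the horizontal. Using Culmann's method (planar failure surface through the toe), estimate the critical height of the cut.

Culmann's analysis gives the critical failure plane at α_cr = (β + φ')/2 = (45.9 + 15.8)/2 = 30.9°, and the critical height
H_c = (4c'/γ) · sinβ cosφ' / [1 − cos(β − φ')]
    = (4·20.1/18.2) · sin45.9°·cos15.8° / [1 − cos(30.1°)]
    = 4.418 · 0.7181·0.9622 / [1 − 0.8652]
    = 4.418 · 0.6910 / 0.1348
    = 22.64 m

H_c = 22.64 m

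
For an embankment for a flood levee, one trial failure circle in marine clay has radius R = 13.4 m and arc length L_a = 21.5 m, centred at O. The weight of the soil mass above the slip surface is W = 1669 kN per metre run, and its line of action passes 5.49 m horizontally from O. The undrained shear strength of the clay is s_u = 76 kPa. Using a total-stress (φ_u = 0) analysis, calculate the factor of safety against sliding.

FS = 2.39

Taking moments about the centre O, the resisting moment is provided by the undrained shear strength acting along the arc:
M_R = s_u·L_a·R = 76·21.50·13.4 = 21895.6 kN·m/m
M_D = W·d = 1669·5.49 = 9162.8 kN·m/m
FS = M_R / M_D = 21895.6 / 9162.8 = 2.390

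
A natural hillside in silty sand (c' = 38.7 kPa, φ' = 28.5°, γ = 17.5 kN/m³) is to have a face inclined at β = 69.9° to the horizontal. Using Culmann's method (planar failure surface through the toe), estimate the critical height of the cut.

Culmann's analysis gives the critical failure plane at α_cr = (β + φ')/2 = (69.9 + 28.5)/2 = 49.2°, and the critical height
H_c = (4c'/γ) · sinβ cosφ' / [1 − cos(β − φ')]
    = (4·38.7/17.5) · sin69.9°·cos28.5° / [1 − cos(41.4°)]
    = 8.846 · 0.9391·0.8788 / [1 − 0.7501]
    = 8.846 · 0.8253 / 0.2499
    = 29.21 m

H_c = 29.21 m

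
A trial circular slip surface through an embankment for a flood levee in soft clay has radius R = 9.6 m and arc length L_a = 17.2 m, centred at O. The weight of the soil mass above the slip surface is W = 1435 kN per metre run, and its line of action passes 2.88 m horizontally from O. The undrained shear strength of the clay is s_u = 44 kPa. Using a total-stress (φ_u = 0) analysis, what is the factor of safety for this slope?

Taking moments about the centre O, the resisting moment is provided by the undrained shear strength acting along the arc:
M_R = s_u·L_a·R = 44·17.20·9.6 = 7265.3 kN·m/m
M_D = W·d = 1435·2.88 = 4132.8 kN·m/m
FS = M_R / M_D = 7265.3 / 4132.8 = 1.758

FS = 1.76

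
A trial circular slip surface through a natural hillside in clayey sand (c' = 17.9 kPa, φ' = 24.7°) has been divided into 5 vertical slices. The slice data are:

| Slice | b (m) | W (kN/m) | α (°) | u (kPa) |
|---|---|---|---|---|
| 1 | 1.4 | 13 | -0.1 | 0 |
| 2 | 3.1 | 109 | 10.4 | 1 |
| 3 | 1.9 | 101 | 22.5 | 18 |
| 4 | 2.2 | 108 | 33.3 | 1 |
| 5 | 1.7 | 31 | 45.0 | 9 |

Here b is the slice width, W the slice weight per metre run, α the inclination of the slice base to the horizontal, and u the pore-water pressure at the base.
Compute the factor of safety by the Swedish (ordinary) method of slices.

FS = 2.36

Ordinary method of slices: FS = Σ[c'·Δl_i + (W_i cosα_i − u_i·Δl_i)·tanφ'] / Σ W_i sinα_i, with Δl_i = b_i / cosα_i.
Slice 1: Δl = 1.4/cos(-0.1°) = 1.400 m; N'_1 = 13·cos(-0.1°) − 0·1.400 = 13.0; c'Δl = 25.06; W sinα = -0.0
Slice 2: Δl = 3.1/cos10.4° = 3.152 m; N'_2 = 109·cos10.4° − 1·3.152 = 104.1; c'Δl = 56.42; W sinα = 19.7
Slice 3: Δl = 1.9/cos22.5° = 2.057 m; N'_3 = 101·cos22.5° − 18·2.057 = 56.3; c'Δl = 36.81; W sinα = 38.7
Slice 4: Δl = 2.2/cos33.3° = 2.632 m; N'_4 = 108·cos33.3° − 1·2.632 = 87.6; c'Δl = 47.12; W sinα = 59.3
Slice 5: Δl = 1.7/cos45.0° = 2.404 m; N'_5 = 31·cos45.0° − 9·2.404 = 0.3; c'Δl = 43.03; W sinα = 21.9
Σc'Δl = 208.4 kN/m; ΣN' = 261.3 kN/m; ΣW sinα = 139.5 kN/m
Resisting = 208.4 + 261.3·tan24.7° = 208.4 + 120.2 = 328.6 kN/m
FS = 328.6 / 139.5 = 2.355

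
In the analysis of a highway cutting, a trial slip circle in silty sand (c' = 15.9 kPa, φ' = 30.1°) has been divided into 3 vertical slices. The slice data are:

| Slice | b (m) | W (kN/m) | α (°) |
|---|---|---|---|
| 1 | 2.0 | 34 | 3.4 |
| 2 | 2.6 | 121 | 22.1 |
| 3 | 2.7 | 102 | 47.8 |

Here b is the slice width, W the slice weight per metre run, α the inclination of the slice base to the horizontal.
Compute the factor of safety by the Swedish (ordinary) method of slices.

FS = 2.15

Ordinary method of slices: FS = Σ[c'·Δl_i + (W_i cosα_i)·tanφ'] / Σ W_i sinα_i, with Δl_i = b_i / cosα_i.
Slice 1: Δl = 2.0/cos3.4° = 2.004 m; N'_1 = 34·cos3.4° = 33.9; c'Δl = 31.86; W sinα = 2.0
Slice 2: Δl = 2.6/cos22.1° = 2.806 m; N'_2 = 121·cos22.1° = 112.1; c'Δl = 44.62; W sinα = 45.5
Slice 3: Δl = 2.7/cos47.8° = 4.020 m; N'_3 = 102·cos47.8° = 68.5; c'Δl = 63.91; W sinα = 75.6
Σc'Δl = 140.4 kN/m; ΣN' = 214.6 kN/m; ΣW sinα = 123.1 kN/m
Resisting = 140.4 + 214.6·tan30.1° = 140.4 + 124.4 = 264.8 kN/m
FS = 264.8 / 123.1 = 2.151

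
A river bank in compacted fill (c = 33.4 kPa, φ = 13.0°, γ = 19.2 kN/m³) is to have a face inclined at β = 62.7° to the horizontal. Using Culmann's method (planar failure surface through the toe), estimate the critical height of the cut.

H_c = 17.06 m

Culmann's analysis gives the critical failure plane at α_cr = (β + φ)/2 = (62.7 + 13.0)/2 = 37.9°, and the critical height
H_c = (4c/γ) · sinβ cosφ / [1 − cos(β − φ)]
    = (4·33.4/19.2) · sin62.7°·cos13.0° / [1 − cos(49.7°)]
    = 6.958 · 0.8886·0.9744 / [1 − 0.6468]
    = 6.958 · 0.8658 / 0.3532
    = 17.06 m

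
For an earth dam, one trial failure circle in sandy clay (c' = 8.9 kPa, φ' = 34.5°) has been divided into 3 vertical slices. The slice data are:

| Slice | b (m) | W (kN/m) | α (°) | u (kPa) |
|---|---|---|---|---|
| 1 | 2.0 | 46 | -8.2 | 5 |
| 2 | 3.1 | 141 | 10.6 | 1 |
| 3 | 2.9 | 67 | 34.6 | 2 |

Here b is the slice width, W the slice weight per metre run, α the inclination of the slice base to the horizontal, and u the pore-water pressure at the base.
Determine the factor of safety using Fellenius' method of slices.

FS = 3.97

Ordinary method of slices: FS = Σ[c'·Δl_i + (W_i cosα_i − u_i·Δl_i)·tanφ'] / Σ W_i sinα_i, with Δl_i = b_i / cosα_i.
Slice 1: Δl = 2.0/cos(-8.2°) = 2.021 m; N'_1 = 46·cos(-8.2°) − 5·2.021 = 35.4; c'Δl = 17.98; W sinα = -6.6
Slice 2: Δl = 3.1/cos10.6° = 3.154 m; N'_2 = 141·cos10.6° − 1·3.154 = 135.4; c'Δl = 28.07; W sinα = 25.9
Slice 3: Δl = 2.9/cos34.6° = 3.523 m; N'_3 = 67·cos34.6° − 2·3.523 = 48.1; c'Δl = 31.36; W sinα = 38.0
Σc'Δl = 77.4 kN/m; ΣN' = 219.0 kN/m; ΣW sinα = 57.4 kN/m
Resisting = 77.4 + 219.0·tan34.5° = 77.4 + 150.5 = 227.9 kN/m
FS = 227.9 / 57.4 = 3.969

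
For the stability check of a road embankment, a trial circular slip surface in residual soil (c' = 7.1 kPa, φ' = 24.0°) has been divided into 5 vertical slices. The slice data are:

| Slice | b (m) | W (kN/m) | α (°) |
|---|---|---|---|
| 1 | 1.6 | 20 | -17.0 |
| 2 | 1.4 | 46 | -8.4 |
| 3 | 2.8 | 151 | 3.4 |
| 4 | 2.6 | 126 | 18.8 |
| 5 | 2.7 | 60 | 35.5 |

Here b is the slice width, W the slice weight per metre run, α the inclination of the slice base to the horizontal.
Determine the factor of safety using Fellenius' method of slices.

FS = 3.56

Ordinary method of slices: FS = Σ[c'·Δl_i + (W_i cosα_i)·tanφ'] / Σ W_i sinα_i, with Δl_i = b_i / cosα_i.
Slice 1: Δl = 1.6/cos(-17.0°) = 1.673 m; N'_1 = 20·cos(-17.0°) = 19.1; c'Δl = 11.88; W sinα = -5.8
Slice 2: Δl = 1.4/cos(-8.4°) = 1.415 m; N'_2 = 46·cos(-8.4°) = 45.5; c'Δl = 10.05; W sinα = -6.7
Slice 3: Δl = 2.8/cos3.4° = 2.805 m; N'_3 = 151·cos3.4° = 150.7; c'Δl = 19.92; W sinα = 9.0
Slice 4: Δl = 2.6/cos18.8° = 2.747 m; N'_4 = 126·cos18.8° = 119.3; c'Δl = 19.50; W sinα = 40.6
Slice 5: Δl = 2.7/cos35.5° = 3.316 m; N'_5 = 60·cos35.5° = 48.8; c'Δl = 23.55; W sinα = 34.8
Σc'Δl = 84.9 kN/m; ΣN' = 383.5 kN/m; ΣW sinα = 71.8 kN/m
Resisting = 84.9 + 383.5·tan24.0° = 84.9 + 170.7 = 255.6 kN/m
FS = 255.6 / 71.8 = 3.559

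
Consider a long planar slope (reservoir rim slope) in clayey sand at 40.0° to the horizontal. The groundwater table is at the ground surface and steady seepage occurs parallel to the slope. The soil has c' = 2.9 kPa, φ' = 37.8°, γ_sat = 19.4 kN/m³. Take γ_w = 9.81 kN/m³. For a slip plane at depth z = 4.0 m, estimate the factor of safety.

FS = 0.53

With seepage parallel to the slope and the water table at the surface, the effective normal stress on the slip plane uses the buoyant unit weight γ' = γ_sat − γ_w while the driving shear stress uses γ_sat:
FS = [c' + γ' z cos²β tanφ'] / [γ_sat z sinβ cosβ]
γ' = 19.4 − 9.81 = 9.59 kN/m³
Numerator = 2.9 + 9.59·4.0·cos²40.0°·tan37.8° = 2.9 + 9.59·4.0·0.5868·0.7757 = 20.361 kPa
Denominator = 19.4·4.0·sin40.0°·cos40.0° = 19.4·4.0·0.6428·0.7660 = 38.211 kPa
FS = 20.361 / 38.211 = 0.533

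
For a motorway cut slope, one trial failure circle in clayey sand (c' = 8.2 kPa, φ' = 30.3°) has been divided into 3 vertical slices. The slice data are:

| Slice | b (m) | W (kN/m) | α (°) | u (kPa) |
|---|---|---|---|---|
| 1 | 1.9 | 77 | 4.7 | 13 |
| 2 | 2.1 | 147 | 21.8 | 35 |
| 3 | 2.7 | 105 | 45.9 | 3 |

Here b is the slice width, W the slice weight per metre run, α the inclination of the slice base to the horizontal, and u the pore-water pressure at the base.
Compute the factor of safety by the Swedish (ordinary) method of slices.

FS = 1.22

Ordinary method of slices: FS = Σ[c'·Δl_i + (W_i cosα_i − u_i·Δl_i)·tanφ'] / Σ W_i sinα_i, with Δl_i = b_i / cosα_i.
Slice 1: Δl = 1.9/cos4.7° = 1.906 m; N'_1 = 77·cos4.7° − 13·1.906 = 52.0; c'Δl = 15.63; W sinα = 6.3
Slice 2: Δl = 2.1/cos21.8° = 2.262 m; N'_2 = 147·cos21.8° − 35·2.262 = 57.3; c'Δl = 18.55; W sinα = 54.6
Slice 3: Δl = 2.7/cos45.9° = 3.880 m; N'_3 = 105·cos45.9° − 3·3.880 = 61.4; c'Δl = 31.81; W sinα = 75.4
Σc'Δl = 66.0 kN/m; ΣN' = 170.7 kN/m; ΣW sinα = 136.3 kN/m
Resisting = 66.0 + 170.7·tan30.3° = 66.0 + 99.8 = 165.8 kN/m
FS = 165.8 / 136.3 = 1.216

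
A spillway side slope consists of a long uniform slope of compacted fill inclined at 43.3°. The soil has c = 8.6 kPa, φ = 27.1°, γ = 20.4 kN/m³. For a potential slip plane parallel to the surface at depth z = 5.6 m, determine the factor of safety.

FS = 0.69

For an infinite slope with a slip plane parallel to the surface (no pore pressure): FS = [c + γz cos²β tanφ] / [γz sinβ cosβ].
γz = 20.4·5.6 = 114.24 kN/m²
Numerator = 8.6 + 114.24·cos²43.3°·tan27.1° = 8.6 + 114.24·0.5297·0.5117 = 39.563 kPa
Denominator = 114.24·sin43.3°·cos43.3° = 114.24·0.6858·0.7278 = 57.019 kPa
FS = 39.563 / 57.019 = 0.694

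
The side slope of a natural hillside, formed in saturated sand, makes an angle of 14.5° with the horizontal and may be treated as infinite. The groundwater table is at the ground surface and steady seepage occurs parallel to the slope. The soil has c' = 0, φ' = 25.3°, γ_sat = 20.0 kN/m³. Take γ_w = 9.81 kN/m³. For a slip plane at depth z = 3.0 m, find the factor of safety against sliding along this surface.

FS = 0.93

With seepage parallel to the slope and the water table at the surface, the effective normal stress on the slip plane uses the buoyant unit weight γ' = γ_sat − γ_w while the driving shear stress uses γ_sat:
FS = [c' + γ' z cos²β tanφ'] / [γ_sat z sinβ cosβ]
(For c' = 0 this reduces to FS = (γ'/γ_sat)·tanφ'/tanβ.)
γ' = 20.0 − 9.81 = 10.19 kN/m³
Numerator = 0.0 + 10.19·3.0·cos²14.5°·tan25.3° = 0.0 + 10.19·3.0·0.9373·0.4727 = 13.544 kPa
Denominator = 20.0·3.0·sin14.5°·cos14.5° = 20.0·3.0·0.2504·0.9681 = 14.544 kPa
FS = 13.544 / 14.544 = 0.931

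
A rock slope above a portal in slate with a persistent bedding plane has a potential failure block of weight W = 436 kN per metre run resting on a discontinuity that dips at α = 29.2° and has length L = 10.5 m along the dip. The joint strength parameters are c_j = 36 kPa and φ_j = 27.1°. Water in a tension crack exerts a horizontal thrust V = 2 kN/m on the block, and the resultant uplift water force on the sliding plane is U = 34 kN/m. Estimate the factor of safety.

Resolving the block weight along and normal to the plane and applying the Mohr–Coulomb strength on the joint:
N' = W cosα − U − V sinα = 436·cos29.2° − 34 − 2·sin29.2° = 345.6 kN/m
Driving force T = W sinα + V cosα = 436·sin29.2° + 2·cos29.2° = 214.5 kN/m
Resisting force R = c_j·L + N'·tanφ_j = 36·10.5 + 345.6·tan27.1° = 378.0 + 176.9 = 554.9 kN/m
FS = R / T = 554.9 / 214.5 = 2.587

FS = 2.59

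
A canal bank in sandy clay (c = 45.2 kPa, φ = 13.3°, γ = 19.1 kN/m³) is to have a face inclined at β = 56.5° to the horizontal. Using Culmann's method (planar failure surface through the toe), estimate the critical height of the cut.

Culmann's analysis gives the critical failure plane at α_cr = (β + φ)/2 = (56.5 + 13.3)/2 = 34.9°, and the critical height
H_c = (4c/γ) · sinβ cosφ / [1 − cos(β − φ)]
    = (4·45.2/19.1) · sin56.5°·cos13.3° / [1 − cos(43.2°)]
    = 9.466 · 0.8339·0.9732 / [1 − 0.7290]
    = 9.466 · 0.8115 / 0.2710
    = 28.34 m

H_c = 28.34 m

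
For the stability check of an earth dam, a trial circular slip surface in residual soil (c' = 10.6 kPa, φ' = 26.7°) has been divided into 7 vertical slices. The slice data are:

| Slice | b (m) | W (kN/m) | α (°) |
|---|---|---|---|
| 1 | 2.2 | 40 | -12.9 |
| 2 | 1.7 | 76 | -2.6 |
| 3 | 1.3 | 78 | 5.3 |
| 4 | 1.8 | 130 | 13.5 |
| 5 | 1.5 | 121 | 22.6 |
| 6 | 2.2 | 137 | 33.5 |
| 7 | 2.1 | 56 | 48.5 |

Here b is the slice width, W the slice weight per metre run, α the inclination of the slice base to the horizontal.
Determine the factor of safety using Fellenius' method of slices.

Ordinary method of slices: FS = Σ[c'·Δl_i + (W_i cosα_i)·tanφ'] / Σ W_i sinα_i, with Δl_i = b_i / cosα_i.
Slice 1: Δl = 2.2/cos(-12.9°) = 2.257 m; N'_1 = 40·cos(-12.9°) = 39.0; c'Δl = 23.92; W sinα = -8.9
Slice 2: Δl = 1.7/cos(-2.6°) = 1.702 m; N'_2 = 76·cos(-2.6°) = 75.9; c'Δl = 18.04; W sinα = -3.4
Slice 3: Δl = 1.3/cos5.3° = 1.306 m; N'_3 = 78·cos5.3° = 77.7; c'Δl = 13.84; W sinα = 7.2
Slice 4: Δl = 1.8/cos13.5° = 1.851 m; N'_4 = 130·cos13.5° = 126.4; c'Δl = 19.62; W sinα = 30.3
Slice 5: Δl = 1.5/cos22.6° = 1.625 m; N'_5 = 121·cos22.6° = 111.7; c'Δl = 17.22; W sinα = 46.5
Slice 6: Δl = 2.2/cos33.5° = 2.638 m; N'_6 = 137·cos33.5° = 114.2; c'Δl = 27.97; W sinα = 75.6
Slice 7: Δl = 2.1/cos48.5° = 3.169 m; N'_7 = 56·cos48.5° = 37.1; c'Δl = 33.59; W sinα = 41.9
Σc'Δl = 154.2 kN/m; ΣN' = 582.0 kN/m; ΣW sinα = 189.2 kN/m
Resisting = 154.2 + 582.0·tan26.7° = 154.2 + 292.7 = 446.9 kN/m
FS = 446.9 / 189.2 = 2.362

FS = 2.36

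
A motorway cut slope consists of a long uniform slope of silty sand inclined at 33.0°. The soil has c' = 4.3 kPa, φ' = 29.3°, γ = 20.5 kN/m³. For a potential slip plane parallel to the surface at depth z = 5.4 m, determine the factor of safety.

For an infinite slope with a slip plane parallel to the surface (no pore pressure): FS = [c' + γz cos²β tanφ'] / [γz sinβ cosβ].
γz = 20.5·5.4 = 110.70 kN/m²
Numerator = 4.3 + 110.70·cos²33.0°·tan29.3° = 4.3 + 110.70·0.7034·0.5612 = 47.995 kPa
Denominator = 110.70·sin33.0°·cos33.0° = 110.70·0.5446·0.8387 = 50.565 kPa
FS = 47.995 / 50.565 = 0.949

FS = 0.95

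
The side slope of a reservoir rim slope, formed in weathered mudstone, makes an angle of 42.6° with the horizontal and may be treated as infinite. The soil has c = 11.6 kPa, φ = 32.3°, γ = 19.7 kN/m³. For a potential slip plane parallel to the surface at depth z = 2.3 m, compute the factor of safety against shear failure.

FS = 1.20

For an infinite slope with a slip plane parallel to the surface (no pore pressure): FS = [c + γz cos²β tanφ] / [γz sinβ cosβ].
γz = 19.7·2.3 = 45.31 kN/m²
Numerator = 11.6 + 45.31·cos²42.6°·tan32.3° = 11.6 + 45.31·0.5418·0.6322 = 27.120 kPa
Denominator = 45.31·sin42.6°·cos42.6° = 45.31·0.6769·0.7361 = 22.576 kPa
FS = 27.120 / 22.576 = 1.201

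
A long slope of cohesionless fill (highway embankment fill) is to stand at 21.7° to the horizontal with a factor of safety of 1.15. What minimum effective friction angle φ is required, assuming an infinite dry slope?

FS = tanφ/tanβ ⇒ tanφ = FS · tanβ = 1.15 · tan21.7° = 0.4576
φ = arctan(0.4576) = 24.59°

φ = 24.6°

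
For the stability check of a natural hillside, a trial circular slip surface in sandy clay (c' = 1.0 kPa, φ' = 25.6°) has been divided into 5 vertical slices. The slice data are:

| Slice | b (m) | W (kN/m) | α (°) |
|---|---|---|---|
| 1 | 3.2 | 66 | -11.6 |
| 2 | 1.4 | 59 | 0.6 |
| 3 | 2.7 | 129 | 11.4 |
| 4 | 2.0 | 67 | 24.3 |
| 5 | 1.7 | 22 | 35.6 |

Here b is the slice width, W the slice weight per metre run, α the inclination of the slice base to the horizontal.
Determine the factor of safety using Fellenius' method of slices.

FS = 3.18

Ordinary method of slices: FS = Σ[c'·Δl_i + (W_i cosα_i)·tanφ'] / Σ W_i sinα_i, with Δl_i = b_i / cosα_i.
Slice 1: Δl = 3.2/cos(-11.6°) = 3.267 m; N'_1 = 66·cos(-11.6°) = 64.7; c'Δl = 3.27; W sinα = -13.3
Slice 2: Δl = 1.4/cos0.6° = 1.400 m; N'_2 = 59·cos0.6° = 59.0; c'Δl = 1.40; W sinα = 0.6
Slice 3: Δl = 2.7/cos11.4° = 2.754 m; N'_3 = 129·cos11.4° = 126.5; c'Δl = 2.75; W sinα = 25.5
Slice 4: Δl = 2.0/cos24.3° = 2.194 m; N'_4 = 67·cos24.3° = 61.1; c'Δl = 2.19; W sinα = 27.6
Slice 5: Δl = 1.7/cos35.6° = 2.091 m; N'_5 = 22·cos35.6° = 17.9; c'Δl = 2.09; W sinα = 12.8
Σc'Δl = 11.7 kN/m; ΣN' = 329.1 kN/m; ΣW sinα = 53.2 kN/m
Resisting = 11.7 + 329.1·tan25.6° = 11.7 + 157.7 = 169.4 kN/m
FS = 169.4 / 53.2 = 3.182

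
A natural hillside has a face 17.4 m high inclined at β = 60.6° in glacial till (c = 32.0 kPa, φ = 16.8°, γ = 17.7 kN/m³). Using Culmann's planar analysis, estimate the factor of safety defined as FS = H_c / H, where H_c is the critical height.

FS = 1.25

H_c = (4c/γ) · sinβ cosφ / [1 − cos(β − φ)]
    = (4·32.0/17.7) · sin60.6°·cos16.8° / [1 − cos43.8°]
    = 7.232 · 0.8340 / 0.2782 = 21.68 m
FS = H_c / H = 21.68 / 17.4 = 1.246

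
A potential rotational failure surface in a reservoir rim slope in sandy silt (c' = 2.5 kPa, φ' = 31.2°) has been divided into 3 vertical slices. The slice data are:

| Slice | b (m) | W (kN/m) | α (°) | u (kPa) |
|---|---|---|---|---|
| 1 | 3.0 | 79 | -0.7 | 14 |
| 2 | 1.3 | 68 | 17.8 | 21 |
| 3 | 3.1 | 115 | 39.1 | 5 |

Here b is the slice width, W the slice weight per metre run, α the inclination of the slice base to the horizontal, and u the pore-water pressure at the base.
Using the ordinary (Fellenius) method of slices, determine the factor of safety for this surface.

FS = 1.16

Ordinary method of slices: FS = Σ[c'·Δl_i + (W_i cosα_i − u_i·Δl_i)·tanφ'] / Σ W_i sinα_i, with Δl_i = b_i / cosα_i.
Slice 1: Δl = 3.0/cos(-0.7°) = 3.000 m; N'_1 = 79·cos(-0.7°) − 14·3.000 = 37.0; c'Δl = 7.50; W sinα = -1.0
Slice 2: Δl = 1.3/cos17.8° = 1.365 m; N'_2 = 68·cos17.8° − 21·1.365 = 36.1; c'Δl = 3.41; W sinα = 20.8
Slice 3: Δl = 3.1/cos39.1° = 3.995 m; N'_3 = 115·cos39.1° − 5·3.995 = 69.3; c'Δl = 9.99; W sinα = 72.5
Σc'Δl = 20.9 kN/m; ΣN' = 142.3 kN/m; ΣW sinα = 92.3 kN/m
Resisting = 20.9 + 142.3·tan31.2° = 20.9 + 86.2 = 107.1 kN/m
FS = 107.1 / 92.3 = 1.160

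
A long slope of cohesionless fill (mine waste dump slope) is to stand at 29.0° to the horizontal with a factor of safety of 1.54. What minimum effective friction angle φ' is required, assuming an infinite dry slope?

φ' = 40.5°

FS = tanφ'/tanβ ⇒ tanφ' = FS · tanβ = 1.54 · tan29.0° = 0.8536
φ' = arctan(0.8536) = 40.49°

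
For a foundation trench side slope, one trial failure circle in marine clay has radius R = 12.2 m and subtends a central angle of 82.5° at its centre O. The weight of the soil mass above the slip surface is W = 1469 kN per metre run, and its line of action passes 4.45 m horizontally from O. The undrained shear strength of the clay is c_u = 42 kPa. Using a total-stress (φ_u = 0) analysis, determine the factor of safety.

FS = 1.38

Taking moments about the centre O, the resisting moment is provided by the undrained shear strength acting along the arc:
Arc length L_a = R·θ = 12.2·(82.5°·π/180) = 12.2·1.4399 = 17.57 m
M_R = c_u·L_a·R = 42·17.57·12.2 = 9001.2 kN·m/m
M_D = W·d = 1469·4.45 = 6537.1 kN·m/m
FS = M_R / M_D = 9001.2 / 6537.1 = 1.377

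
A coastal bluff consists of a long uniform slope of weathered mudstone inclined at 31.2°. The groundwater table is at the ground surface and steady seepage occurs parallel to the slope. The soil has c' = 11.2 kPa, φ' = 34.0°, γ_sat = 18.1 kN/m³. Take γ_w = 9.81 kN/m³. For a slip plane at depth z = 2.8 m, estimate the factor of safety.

With seepage parallel to the slope and the water table at the surface, the effective normal stress on the slip plane uses the buoyant unit weight γ' = γ_sat − γ_w while the driving shear stress uses γ_sat:
FS = [c' + γ' z cos²β tanφ'] / [γ_sat z sinβ cosβ]
γ' = 18.1 − 9.81 = 8.29 kN/m³
Numerator = 11.2 + 8.29·2.8·cos²31.2°·tan34.0° = 11.2 + 8.29·2.8·0.7316·0.6745 = 22.655 kPa
Denominator = 18.1·2.8·sin31.2°·cos31.2° = 18.1·2.8·0.5180·0.8554 = 22.456 kPa
FS = 22.655 / 22.456 = 1.009

FS = 1.01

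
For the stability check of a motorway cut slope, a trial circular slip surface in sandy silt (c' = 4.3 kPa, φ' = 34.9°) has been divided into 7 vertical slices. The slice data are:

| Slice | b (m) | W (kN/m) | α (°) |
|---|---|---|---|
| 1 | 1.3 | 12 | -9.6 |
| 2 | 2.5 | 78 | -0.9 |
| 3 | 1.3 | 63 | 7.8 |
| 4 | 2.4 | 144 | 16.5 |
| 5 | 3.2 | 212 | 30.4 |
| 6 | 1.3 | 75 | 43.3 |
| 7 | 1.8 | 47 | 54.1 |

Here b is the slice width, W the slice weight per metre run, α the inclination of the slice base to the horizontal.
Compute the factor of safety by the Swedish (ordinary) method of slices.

FS = 1.88

Ordinary method of slices: FS = Σ[c'·Δl_i + (W_i cosα_i)·tanφ'] / Σ W_i sinα_i, with Δl_i = b_i / cosα_i.
Slice 1: Δl = 1.3/cos(-9.6°) = 1.318 m; N'_1 = 12·cos(-9.6°) = 11.8; c'Δl = 5.67; W sinα = -2.0
Slice 2: Δl = 2.5/cos(-0.9°) = 2.500 m; N'_2 = 78·cos(-0.9°) = 78.0; c'Δl = 10.75; W sinα = -1.2
Slice 3: Δl = 1.3/cos7.8° = 1.312 m; N'_3 = 63·cos7.8° = 62.4; c'Δl = 5.64; W sinα = 8.6
Slice 4: Δl = 2.4/cos16.5° = 2.503 m; N'_4 = 144·cos16.5° = 138.1; c'Δl = 10.76; W sinα = 40.9
Slice 5: Δl = 3.2/cos30.4° = 3.710 m; N'_5 = 212·cos30.4° = 182.9; c'Δl = 15.95; W sinα = 107.3
Slice 6: Δl = 1.3/cos43.3° = 1.786 m; N'_6 = 75·cos43.3° = 54.6; c'Δl = 7.68; W sinα = 51.4
Slice 7: Δl = 1.8/cos54.1° = 3.070 m; N'_7 = 47·cos54.1° = 27.6; c'Δl = 13.20; W sinα = 38.1
Σc'Δl = 69.7 kN/m; ΣN' = 555.3 kN/m; ΣW sinα = 243.0 kN/m
Resisting = 69.7 + 555.3·tan34.9° = 69.7 + 387.4 = 457.0 kN/m
FS = 457.0 / 243.0 = 1.881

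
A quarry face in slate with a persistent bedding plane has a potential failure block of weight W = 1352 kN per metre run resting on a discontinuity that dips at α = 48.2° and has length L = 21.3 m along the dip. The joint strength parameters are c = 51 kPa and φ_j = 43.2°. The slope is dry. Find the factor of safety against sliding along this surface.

FS = 1.92

Resolving the block weight along and normal to the plane and applying the Mohr–Coulomb strength on the joint:
N' = W cosα = 1352·cos48.2° = 901.2 kN/m
Driving force T = W sinα = 1352·sin48.2° = 1007.9 kN/m
Resisting force R = c·L + N'·tanφ_j = 51·21.3 + 901.2·tan43.2° = 1086.3 + 846.2 = 1932.5 kN/m
FS = R / T = 1932.5 / 1007.9 = 1.917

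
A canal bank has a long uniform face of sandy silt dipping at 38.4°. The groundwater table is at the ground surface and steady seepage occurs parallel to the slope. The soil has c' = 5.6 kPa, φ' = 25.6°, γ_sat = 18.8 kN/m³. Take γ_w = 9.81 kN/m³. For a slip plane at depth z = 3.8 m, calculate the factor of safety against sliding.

With seepage parallel to the slope and the water table at the surface, the effective normal stress on the slip plane uses the buoyant unit weight γ' = γ_sat − γ_w while the driving shear stress uses γ_sat:
FS = [c' + γ' z cos²β tanφ'] / [γ_sat z sinβ cosβ]
γ' = 18.8 − 9.81 = 8.99 kN/m³
Numerator = 5.6 + 8.99·3.8·cos²38.4°·tan25.6° = 5.6 + 8.99·3.8·0.6142·0.4791 = 15.653 kPa
Denominator = 18.8·3.8·sin38.4°·cos38.4° = 18.8·3.8·0.6211·0.7837 = 34.776 kPa
FS = 15.653 / 34.776 = 0.450

FS = 0.45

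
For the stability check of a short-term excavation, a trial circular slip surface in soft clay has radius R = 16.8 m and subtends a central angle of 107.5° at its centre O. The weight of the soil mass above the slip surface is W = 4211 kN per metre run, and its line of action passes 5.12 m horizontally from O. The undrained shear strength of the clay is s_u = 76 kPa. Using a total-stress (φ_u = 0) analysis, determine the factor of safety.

Taking moments about the centre O, the resisting moment is provided by the undrained shear strength acting along the arc:
Arc length L_a = R·θ = 16.8·(107.5°·π/180) = 16.8·1.8762 = 31.52 m
M_R = s_u·L_a·R = 76·31.52·16.8 = 40245.6 kN·m/m
M_D = W·d = 4211·5.12 = 21560.3 kN·m/m
FS = M_R / M_D = 40245.6 / 21560.3 = 1.867

FS = 1.87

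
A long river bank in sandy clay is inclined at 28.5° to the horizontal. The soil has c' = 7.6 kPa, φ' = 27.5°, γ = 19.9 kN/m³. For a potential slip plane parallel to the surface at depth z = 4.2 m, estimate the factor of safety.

FS = 1.18

For an infinite slope with a slip plane parallel to the surface (no pore pressure): FS = [c' + γz cos²β tanφ'] / [γz sinβ cosβ].
γz = 19.9·4.2 = 83.58 kN/m²
Numerator = 7.6 + 83.58·cos²28.5°·tan27.5° = 7.6 + 83.58·0.7723·0.5206 = 41.203 kPa
Denominator = 83.58·sin28.5°·cos28.5° = 83.58·0.4772·0.8788 = 35.048 kPa
FS = 41.203 / 35.048 = 1.176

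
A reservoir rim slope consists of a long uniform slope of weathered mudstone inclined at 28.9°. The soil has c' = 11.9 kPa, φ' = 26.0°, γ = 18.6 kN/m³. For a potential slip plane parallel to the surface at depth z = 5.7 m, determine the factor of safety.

FS = 1.15

For an infinite slope with a slip plane parallel to the surface (no pore pressure): FS = [c' + γz cos²β tanφ'] / [γz sinβ cosβ].
γz = 18.6·5.7 = 106.02 kN/m²
Numerator = 11.9 + 106.02·cos²28.9°·tan26.0° = 11.9 + 106.02·0.7664·0.4877 = 51.532 kPa
Denominator = 106.02·sin28.9°·cos28.9° = 106.02·0.4833·0.8755 = 44.857 kPa
FS = 51.532 / 44.857 = 1.149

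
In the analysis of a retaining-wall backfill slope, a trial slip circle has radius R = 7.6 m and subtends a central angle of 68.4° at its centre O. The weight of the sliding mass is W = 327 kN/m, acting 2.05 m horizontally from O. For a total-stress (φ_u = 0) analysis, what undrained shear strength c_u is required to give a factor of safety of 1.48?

FS = c_u·L_a·R / (W·d), so c_u = FS·W·d / (L_a·R).
Arc length L_a = R·θ = 7.6·(68.4°·π/180) = 7.6·1.1938 = 9.07 m
c_u = 1.48·327·2.05 / (9.07·7.6) = 992.1 / 68.95 = 14.39 kPa

c_u = 14.4 kPa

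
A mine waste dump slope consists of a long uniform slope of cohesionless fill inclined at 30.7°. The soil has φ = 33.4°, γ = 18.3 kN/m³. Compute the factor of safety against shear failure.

FS = 1.11

For a dry cohesionless infinite slope the factor of safety is FS = tanφ / tanβ.
FS = tan33.4° / tan30.7° = 0.6594 / 0.5938 = 1.111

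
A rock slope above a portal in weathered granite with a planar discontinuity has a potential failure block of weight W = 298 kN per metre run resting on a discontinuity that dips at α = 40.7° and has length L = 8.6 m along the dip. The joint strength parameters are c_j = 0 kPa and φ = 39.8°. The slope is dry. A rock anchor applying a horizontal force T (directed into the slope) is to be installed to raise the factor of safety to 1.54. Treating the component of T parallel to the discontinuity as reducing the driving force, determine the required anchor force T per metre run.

T = 65 kN/m

Resolving forces along and normal to the sliding plane, with the horizontal anchor force T adding T·sinα to the effective normal force and T·cosα acting up the plane against the driving force:
FS = [c_jL + (W cosα + T sinα) tanφ] / [W sinα − T cosα]
Without the anchor: N' = 225.9 kN/m, driving T_d = 194.3 kN/m, resisting R = 0·8.6 + 225.9·tan39.8° = 188.2 kN/m, FS = 0.97.
Setting FS = 1.54 and solving for T:
1.54·(194.3 − T cos40.7°) = 188.2 + T sin40.7°·tan39.8°
T·(sin40.7°·tan39.8° + 1.54·cos40.7°) = 1.54·194.3 − 188.2
T·(0.6521·0.8332 + 1.54·0.7581) = 299.3 − 188.2 = 111.0
T·1.7108 = 111.0
T = 64.9 kN/m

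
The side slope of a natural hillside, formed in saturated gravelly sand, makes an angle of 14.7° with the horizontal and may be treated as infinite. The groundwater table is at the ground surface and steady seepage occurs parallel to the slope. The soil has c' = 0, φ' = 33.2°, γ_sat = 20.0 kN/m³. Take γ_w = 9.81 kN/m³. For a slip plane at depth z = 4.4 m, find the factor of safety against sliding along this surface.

With seepage parallel to the slope and the water table at the surface, the effective normal stress on the slip plane uses the buoyant unit weight γ' = γ_sat − γ_w while the driving shear stress uses γ_sat:
FS = [c' + γ' z cos²β tanφ'] / [γ_sat z sinβ cosβ]
(For c' = 0 this reduces to FS = (γ'/γ_sat)·tanφ'/tanβ.)
γ' = 20.0 − 9.81 = 10.19 kN/m³
Numerator = 0.0 + 10.19·4.4·cos²14.7°·tan33.2° = 0.0 + 10.19·4.4·0.9356·0.6544 = 27.451 kPa
Denominator = 20.0·4.4·sin14.7°·cos14.7° = 20.0·4.4·0.2538·0.9673 = 21.600 kPa
FS = 27.451 / 21.600 = 1.271

FS = 1.27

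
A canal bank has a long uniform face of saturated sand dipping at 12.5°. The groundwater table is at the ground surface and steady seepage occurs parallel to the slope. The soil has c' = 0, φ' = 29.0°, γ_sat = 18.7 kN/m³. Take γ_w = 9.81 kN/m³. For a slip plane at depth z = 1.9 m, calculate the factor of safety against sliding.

FS = 1.19

With seepage parallel to the slope and the water table at the surface, the effective normal stress on the slip plane uses the buoyant unit weight γ' = γ_sat − γ_w while the driving shear stress uses γ_sat:
FS = [c' + γ' z cos²β tanφ'] / [γ_sat z sinβ cosβ]
(For c' = 0 this reduces to FS = (γ'/γ_sat)·tanφ'/tanβ.)
γ' = 18.7 − 9.81 = 8.89 kN/m³
Numerator = 0.0 + 8.89·1.9·cos²12.5°·tan29.0° = 0.0 + 8.89·1.9·0.9532·0.5543 = 8.924 kPa
Denominator = 18.7·1.9·sin12.5°·cos12.5° = 18.7·1.9·0.2164·0.9763 = 7.508 kPa
FS = 8.924 / 7.508 = 1.189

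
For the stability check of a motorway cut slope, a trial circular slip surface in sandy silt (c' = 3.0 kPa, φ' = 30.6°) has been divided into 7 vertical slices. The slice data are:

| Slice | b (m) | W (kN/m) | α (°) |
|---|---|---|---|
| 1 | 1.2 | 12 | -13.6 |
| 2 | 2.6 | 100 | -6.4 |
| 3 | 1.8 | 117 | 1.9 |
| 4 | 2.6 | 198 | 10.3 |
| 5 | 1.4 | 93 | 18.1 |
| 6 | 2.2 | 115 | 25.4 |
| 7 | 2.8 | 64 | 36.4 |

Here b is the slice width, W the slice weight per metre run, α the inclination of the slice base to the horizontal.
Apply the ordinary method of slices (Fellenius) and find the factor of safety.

FS = 3.12

Ordinary method of slices: FS = Σ[c'·Δl_i + (W_i cosα_i)·tanφ'] / Σ W_i sinα_i, with Δl_i = b_i / cosα_i.
Slice 1: Δl = 1.2/cos(-13.6°) = 1.235 m; N'_1 = 12·cos(-13.6°) = 11.7; c'Δl = 3.70; W sinα = -2.8
Slice 2: Δl = 2.6/cos(-6.4°) = 2.616 m; N'_2 = 100·cos(-6.4°) = 99.4; c'Δl = 7.85; W sinα = -11.1
Slice 3: Δl = 1.8/cos1.9° = 1.801 m; N'_3 = 117·cos1.9° = 116.9; c'Δl = 5.40; W sinα = 3.9
Slice 4: Δl = 2.6/cos10.3° = 2.643 m; N'_4 = 198·cos10.3° = 194.8; c'Δl = 7.93; W sinα = 35.4
Slice 5: Δl = 1.4/cos18.1° = 1.473 m; N'_5 = 93·cos18.1° = 88.4; c'Δl = 4.42; W sinα = 28.9
Slice 6: Δl = 2.2/cos25.4° = 2.435 m; N'_6 = 115·cos25.4° = 103.9; c'Δl = 7.31; W sinα = 49.3
Slice 7: Δl = 2.8/cos36.4° = 3.479 m; N'_7 = 64·cos36.4° = 51.5; c'Δl = 10.44; W sinα = 38.0
Σc'Δl = 47.0 kN/m; ΣN' = 666.6 kN/m; ΣW sinα = 141.5 kN/m
Resisting = 47.0 + 666.6·tan30.6° = 47.0 + 394.2 = 441.3 kN/m
FS = 441.3 / 141.5 = 3.118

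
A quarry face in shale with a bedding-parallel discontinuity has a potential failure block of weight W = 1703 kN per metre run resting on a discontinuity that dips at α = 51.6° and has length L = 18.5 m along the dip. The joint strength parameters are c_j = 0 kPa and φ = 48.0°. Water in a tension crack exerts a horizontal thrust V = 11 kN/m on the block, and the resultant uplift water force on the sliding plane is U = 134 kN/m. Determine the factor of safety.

FS = 0.76

Resolving the block weight along and normal to the plane and applying the Mohr–Coulomb strength on the joint:
N' = W cosα − U − V sinα = 1703·cos51.6° − 134 − 11·sin51.6° = 915.2 kN/m
Driving force T = W sinα + V cosα = 1703·sin51.6° + 11·cos51.6° = 1341.5 kN/m
Resisting force R = c_j·L + N'·tanφ = 0·18.5 + 915.2·tan48.0° = 0.0 + 1016.4 = 1016.4 kN/m
FS = R / T = 1016.4 / 1341.5 = 0.758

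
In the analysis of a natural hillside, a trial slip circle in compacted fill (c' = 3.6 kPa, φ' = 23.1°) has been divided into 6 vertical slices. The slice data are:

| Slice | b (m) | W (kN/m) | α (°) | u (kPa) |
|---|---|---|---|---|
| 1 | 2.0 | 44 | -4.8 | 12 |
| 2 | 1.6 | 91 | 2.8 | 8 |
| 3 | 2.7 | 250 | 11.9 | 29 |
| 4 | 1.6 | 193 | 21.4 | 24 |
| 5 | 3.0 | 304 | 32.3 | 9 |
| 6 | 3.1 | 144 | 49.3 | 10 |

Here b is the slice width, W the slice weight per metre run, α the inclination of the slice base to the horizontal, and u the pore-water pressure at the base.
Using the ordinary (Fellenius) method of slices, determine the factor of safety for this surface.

Ordinary method of slices: FS = Σ[c'·Δl_i + (W_i cosα_i − u_i·Δl_i)·tanφ'] / Σ W_i sinα_i, with Δl_i = b_i / cosα_i.
Slice 1: Δl = 2.0/cos(-4.8°) = 2.007 m; N'_1 = 44·cos(-4.8°) − 12·2.007 = 19.8; c'Δl = 7.23; W sinα = -3.7
Slice 2: Δl = 1.6/cos2.8° = 1.602 m; N'_2 = 91·cos2.8° − 8·1.602 = 78.1; c'Δl = 5.77; W sinα = 4.4
Slice 3: Δl = 2.7/cos11.9° = 2.759 m; N'_3 = 250·cos11.9° − 29·2.759 = 164.6; c'Δl = 9.93; W sinα = 51.6
Slice 4: Δl = 1.6/cos21.4° = 1.718 m; N'_4 = 193·cos21.4° − 24·1.718 = 138.5; c'Δl = 6.19; W sinα = 70.4
Slice 5: Δl = 3.0/cos32.3° = 3.549 m; N'_5 = 304·cos32.3° − 9·3.549 = 225.0; c'Δl = 12.78; W sinα = 162.4
Slice 6: Δl = 3.1/cos49.3° = 4.754 m; N'_6 = 144·cos49.3° − 10·4.754 = 46.4; c'Δl = 17.11; W sinα = 109.2
Σc'Δl = 59.0 kN/m; ΣN' = 672.3 kN/m; ΣW sinα = 394.4 kN/m
Resisting = 59.0 + 672.3·tan23.1° = 59.0 + 286.7 = 345.8 kN/m
FS = 345.8 / 394.4 = 0.877

FS = 0.88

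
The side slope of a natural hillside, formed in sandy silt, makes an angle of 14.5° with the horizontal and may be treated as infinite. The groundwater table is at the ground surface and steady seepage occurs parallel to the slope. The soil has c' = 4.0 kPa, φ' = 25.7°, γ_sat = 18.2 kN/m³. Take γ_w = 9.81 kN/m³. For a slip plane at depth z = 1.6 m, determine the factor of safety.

With seepage parallel to the slope and the water table at the surface, the effective normal stress on the slip plane uses the buoyant unit weight γ' = γ_sat − γ_w while the driving shear stress uses γ_sat:
FS = [c' + γ' z cos²β tanφ'] / [γ_sat z sinβ cosβ]
γ' = 18.2 − 9.81 = 8.39 kN/m³
Numerator = 4.0 + 8.39·1.6·cos²14.5°·tan25.7° = 4.0 + 8.39·1.6·0.9373·0.4813 = 10.056 kPa
Denominator = 18.2·1.6·sin14.5°·cos14.5° = 18.2·1.6·0.2504·0.9681 = 7.059 kPa
FS = 10.056 / 7.059 = 1.425

FS = 1.42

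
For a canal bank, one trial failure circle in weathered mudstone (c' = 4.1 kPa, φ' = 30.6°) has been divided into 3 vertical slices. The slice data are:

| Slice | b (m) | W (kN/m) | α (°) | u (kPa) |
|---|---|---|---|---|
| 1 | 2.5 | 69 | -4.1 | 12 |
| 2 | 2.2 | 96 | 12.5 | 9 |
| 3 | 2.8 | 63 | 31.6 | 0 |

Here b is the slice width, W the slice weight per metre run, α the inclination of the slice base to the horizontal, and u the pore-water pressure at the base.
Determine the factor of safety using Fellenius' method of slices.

Ordinary method of slices: FS = Σ[c'·Δl_i + (W_i cosα_i − u_i·Δl_i)·tanφ'] / Σ W_i sinα_i, with Δl_i = b_i / cosα_i.
Slice 1: Δl = 2.5/cos(-4.1°) = 2.506 m; N'_1 = 69·cos(-4.1°) − 12·2.506 = 38.7; c'Δl = 10.28; W sinα = -4.9
Slice 2: Δl = 2.2/cos12.5° = 2.253 m; N'_2 = 96·cos12.5° − 9·2.253 = 73.4; c'Δl = 9.24; W sinα = 20.8
Slice 3: Δl = 2.8/cos31.6° = 3.287 m; N'_3 = 63·cos31.6° − 0·3.287 = 53.7; c'Δl = 13.48; W sinα = 33.0
Σc'Δl = 33.0 kN/m; ΣN' = 165.8 kN/m; ΣW sinα = 48.9 kN/m
Resisting = 33.0 + 165.8·tan30.6° = 33.0 + 98.1 = 131.1 kN/m
FS = 131.1 / 48.9 = 2.683

FS = 2.68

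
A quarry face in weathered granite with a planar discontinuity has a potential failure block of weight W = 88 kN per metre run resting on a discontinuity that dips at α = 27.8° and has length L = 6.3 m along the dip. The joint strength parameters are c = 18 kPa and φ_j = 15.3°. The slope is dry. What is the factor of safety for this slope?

FS = 3.28

Resolving the block weight along and normal to the plane and applying the Mohr–Coulomb strength on the joint:
N' = W cosα = 88·cos27.8° = 77.8 kN/m
Driving force T = W sinα = 88·sin27.8° = 41.0 kN/m
Resisting force R = c·L + N'·tanφ_j = 18·6.3 + 77.8·tan15.3° = 113.4 + 21.3 = 134.7 kN/m
FS = R / T = 134.7 / 41.0 = 3.282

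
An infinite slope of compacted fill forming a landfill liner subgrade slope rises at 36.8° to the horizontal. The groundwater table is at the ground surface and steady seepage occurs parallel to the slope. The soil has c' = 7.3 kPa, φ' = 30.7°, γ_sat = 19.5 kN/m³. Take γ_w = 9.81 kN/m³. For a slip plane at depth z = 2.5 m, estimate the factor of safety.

FS = 0.71

With seepage parallel to the slope and the water table at the surface, the effective normal stress on the slip plane uses the buoyant unit weight γ' = γ_sat − γ_w while the driving shear stress uses γ_sat:
FS = [c' + γ' z cos²β tanφ'] / [γ_sat z sinβ cosβ]
γ' = 19.5 − 9.81 = 9.69 kN/m³
Numerator = 7.3 + 9.69·2.5·cos²36.8°·tan30.7° = 7.3 + 9.69·2.5·0.6412·0.5938 = 16.522 kPa
Denominator = 19.5·2.5·sin36.8°·cos36.8° = 19.5·2.5·0.5990·0.8007 = 23.383 kPa
FS = 16.522 / 23.383 = 0.707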